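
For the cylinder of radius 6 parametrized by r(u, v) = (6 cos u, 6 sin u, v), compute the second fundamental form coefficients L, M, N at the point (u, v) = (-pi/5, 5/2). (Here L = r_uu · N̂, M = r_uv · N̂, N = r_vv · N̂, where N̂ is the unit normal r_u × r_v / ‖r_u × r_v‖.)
L = -6;  M = 0;  N = 0

Compute the unit normal N̂(u, v) = (cos(u), sin(u), 0), and the second partials r_uu, r_uv, r_vv. Take dot products:
  L(u, v) = r_uu · N̂ = -6,
  M(u, v) = r_uv · N̂ = 0,
  N(u, v) = r_vv · N̂ = 0.
Evaluating at (u, v) = (-pi/5, 5/2):
  L = -6, M = 0, N = 0.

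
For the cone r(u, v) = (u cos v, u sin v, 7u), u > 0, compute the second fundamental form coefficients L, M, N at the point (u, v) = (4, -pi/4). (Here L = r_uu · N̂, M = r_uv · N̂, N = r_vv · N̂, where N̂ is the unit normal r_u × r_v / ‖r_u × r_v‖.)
L = 0;  M = 0;  N = 14*sqrt(2)/5

Compute the unit normal N̂(u, v) = (-7*sqrt(2)*u*cos(v)/(10*Abs(u)), -7*sqrt(2)*u*sin(v)/(10*Abs(u)), sqrt(2)*u/(10*Abs(u))), and the second partials r_uu, r_uv, r_vv. Take dot products:
  L(u, v) = r_uu · N̂ = 0,
  M(u, v) = r_uv · N̂ = 0,
  N(u, v) = r_vv · N̂ = 7*sqrt(2)*u^2/(10*Abs(u)).
Evaluating at (u, v) = (4, -pi/4):
  L = 0, M = 0, N = 14*sqrt(2)/5.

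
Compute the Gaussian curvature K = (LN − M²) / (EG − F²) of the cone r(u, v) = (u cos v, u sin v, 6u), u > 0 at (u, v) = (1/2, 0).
K = 0

Coefficients of the first fundamental form: E = 37, F = 0, G = u^2.
Coefficients of the second fundamental form: L = 0, M = 0, N = 6*sqrt(37)*u^2/(37*Abs(u)).
Assemble K = (LN − M²)/(EG − F²) = 0. At (u, v) = (1/2, 0): K = 0.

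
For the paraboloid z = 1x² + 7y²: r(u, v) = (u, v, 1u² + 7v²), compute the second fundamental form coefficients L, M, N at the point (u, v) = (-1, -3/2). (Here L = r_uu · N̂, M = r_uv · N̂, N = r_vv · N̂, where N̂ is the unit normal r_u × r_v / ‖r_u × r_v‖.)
L = sqrt(446)/223;  M = 0;  N = 7*sqrt(446)/223

Compute the unit normal N̂(u, v) = (-2*u/sqrt(4*u^2 + 196*v^2 + 1), -14*v/sqrt(4*u^2 + 196*v^2 + 1), 1/sqrt(4*u^2 + 196*v^2 + 1)), and the second partials r_uu, r_uv, r_vv. Take dot products:
  L(u, v) = r_uu · N̂ = 2/sqrt(4*u^2 + 196*v^2 + 1),
  M(u, v) = r_uv · N̂ = 0,
  N(u, v) = r_vv · N̂ = 14/sqrt(4*u^2 + 196*v^2 + 1).
Evaluating at (u, v) = (-1, -3/2):
  L = sqrt(446)/223, M = 0, N = 7*sqrt(446)/223.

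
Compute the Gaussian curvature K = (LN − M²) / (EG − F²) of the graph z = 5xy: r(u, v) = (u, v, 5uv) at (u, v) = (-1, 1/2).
K = -400/16641

Coefficients of the first fundamental form: E = 25*v^2 + 1, F = 25*u*v, G = 25*u^2 + 1.
Coefficients of the second fundamental form: L = 0, M = 5/sqrt(25*u^2 + 25*v^2 + 1), N = 0.
Assemble K = (LN − M²)/(EG − F²) = -25/(625*u^4 + 1250*u^2*v^2 + 50*u^2 + 625*v^4 + 50*v^2 + 1). At (u, v) = (-1, 1/2): K = -400/16641.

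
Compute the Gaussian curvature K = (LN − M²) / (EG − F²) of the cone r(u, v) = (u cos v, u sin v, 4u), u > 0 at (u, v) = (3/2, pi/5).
K = 0

Coefficients of the first fundamental form: E = 17, F = 0, G = u^2.
Coefficients of the second fundamental form: L = 0, M = 0, N = 4*sqrt(17)*u^2/(17*Abs(u)).
Assemble K = (LN − M²)/(EG − F²) = 0. At (u, v) = (3/2, pi/5): K = 0.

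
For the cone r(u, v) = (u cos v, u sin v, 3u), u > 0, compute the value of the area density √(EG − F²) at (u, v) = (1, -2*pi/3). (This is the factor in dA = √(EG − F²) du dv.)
√(EG − F²)|_{(1, -2*pi/3)} = sqrt(10)

E = 10, F = 0, G = u^2, so EG − F² = 10*u^2. Taking the positive square root: √(EG − F²) = sqrt(10)*Abs(u). At (u, v) = (1, -2*pi/3): sqrt(10).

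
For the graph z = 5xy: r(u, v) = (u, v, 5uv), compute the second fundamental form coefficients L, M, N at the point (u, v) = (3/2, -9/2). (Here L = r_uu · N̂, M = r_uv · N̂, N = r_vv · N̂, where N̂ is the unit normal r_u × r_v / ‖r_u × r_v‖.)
L = 0;  M = 5*sqrt(46)/161;  N = 0

Compute the unit normal N̂(u, v) = (-5*v/sqrt(25*u^2 + 25*v^2 + 1), -5*u/sqrt(25*u^2 + 25*v^2 + 1), 1/sqrt(25*u^2 + 25*v^2 + 1)), and the second partials r_uu, r_uv, r_vv. Take dot products:
  L(u, v) = r_uu · N̂ = 0,
  M(u, v) = r_uv · N̂ = 5/sqrt(25*u^2 + 25*v^2 + 1),
  N(u, v) = r_vv · N̂ = 0.
Evaluating at (u, v) = (3/2, -9/2):
  L = 0, M = 5*sqrt(46)/161, N = 0.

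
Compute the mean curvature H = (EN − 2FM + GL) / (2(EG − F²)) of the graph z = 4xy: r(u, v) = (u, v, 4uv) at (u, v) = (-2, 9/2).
H = 576*sqrt(389)/151321

With E = 16*v^2 + 1, F = 16*u*v, G = 16*u^2 + 1, L = 0, M = 4/sqrt(16*u^2 + 16*v^2 + 1), N = 0, assemble
  H = (EN − 2FM + GL) / (2(EG − F²)) = -64*u*v/(16*u^2 + 16*v^2 + 1)^(3/2).
At (u, v) = (-2, 9/2): H = 576*sqrt(389)/151321.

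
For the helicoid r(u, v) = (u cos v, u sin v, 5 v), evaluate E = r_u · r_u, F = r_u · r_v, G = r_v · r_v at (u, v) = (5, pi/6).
E = 1;  F = 0;  G = 50

Partials: r_u = (cos(v), sin(v), 0), r_v = (-u*sin(v), u*cos(v), 5). As functions of (u, v):
  E = r_u · r_u = 1,
  F = r_u · r_v = 0,
  G = r_v · r_v = u^2 + 25.
Evaluating at (u, v) = (5, pi/6): E = 1, F = 0, G = 50.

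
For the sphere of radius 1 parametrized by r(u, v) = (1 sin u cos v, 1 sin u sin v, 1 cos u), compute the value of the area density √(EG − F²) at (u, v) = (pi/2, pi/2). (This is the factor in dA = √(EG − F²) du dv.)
√(EG − F²)|_{(pi/2, pi/2)} = 1

E = 1, F = 0, G = sin(u)^2, so EG − F² = sin(u)^2. Taking the positive square root: √(EG − F²) = Abs(sin(u)). At (u, v) = (pi/2, pi/2): 1.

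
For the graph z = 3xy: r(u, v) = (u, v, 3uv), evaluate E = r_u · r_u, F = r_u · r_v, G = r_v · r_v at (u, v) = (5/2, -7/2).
E = 445/4;  F = -315/4;  G = 229/4

Partials: r_u = (1, 0, 3*v), r_v = (0, 1, 3*u). As functions of (u, v):
  E = r_u · r_u = 9*v^2 + 1,
  F = r_u · r_v = 9*u*v,
  G = r_v · r_v = 9*u^2 + 1.
Evaluating at (u, v) = (5/2, -7/2): E = 445/4, F = -315/4, G = 229/4.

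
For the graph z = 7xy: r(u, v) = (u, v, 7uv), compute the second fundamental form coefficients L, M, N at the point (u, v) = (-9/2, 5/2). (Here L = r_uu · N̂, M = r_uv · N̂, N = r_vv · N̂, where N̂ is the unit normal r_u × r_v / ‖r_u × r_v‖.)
L = 0;  M = 7*sqrt(5198)/2599;  N = 0

Compute the unit normal N̂(u, v) = (-7*v/sqrt(49*u^2 + 49*v^2 + 1), -7*u/sqrt(49*u^2 + 49*v^2 + 1), 1/sqrt(49*u^2 + 49*v^2 + 1)), and the second partials r_uu, r_uv, r_vv. Take dot products:
  L(u, v) = r_uu · N̂ = 0,
  M(u, v) = r_uv · N̂ = 7/sqrt(49*u^2 + 49*v^2 + 1),
  N(u, v) = r_vv · N̂ = 0.
Evaluating at (u, v) = (-9/2, 5/2):
  L = 0, M = 7*sqrt(5198)/2599, N = 0.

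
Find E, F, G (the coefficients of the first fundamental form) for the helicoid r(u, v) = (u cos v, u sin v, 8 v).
E = 1;  F = 0;  G = u^2 + 64

Compute partials: r_u = (cos(v), sin(v), 0), r_v = (-u*sin(v), u*cos(v), 8). Then
  E = r_u · r_u = 1,
  F = r_u · r_v = 0,
  G = r_v · r_v = u^2 + 64.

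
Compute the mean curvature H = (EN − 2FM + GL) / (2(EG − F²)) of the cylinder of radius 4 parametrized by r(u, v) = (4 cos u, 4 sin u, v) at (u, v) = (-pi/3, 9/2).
H = -1/8

With E = 16, F = 0, G = 1, L = -4, M = 0, N = 0, assemble
  H = (EN − 2FM + GL) / (2(EG − F²)) = -1/8.
At (u, v) = (-pi/3, 9/2): H = -1/8.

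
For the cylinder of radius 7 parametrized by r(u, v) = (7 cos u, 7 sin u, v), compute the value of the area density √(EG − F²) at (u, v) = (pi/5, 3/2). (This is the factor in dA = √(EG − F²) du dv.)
√(EG − F²)|_{(pi/5, 3/2)} = 7

E = 49, F = 0, G = 1, so EG − F² = 49. Taking the positive square root: √(EG − F²) = 7. At (u, v) = (pi/5, 3/2): 7.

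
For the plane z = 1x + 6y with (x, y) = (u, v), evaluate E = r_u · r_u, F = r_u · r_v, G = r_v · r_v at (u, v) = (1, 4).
E = 2;  F = 6;  G = 37

Partials: r_u = (1, 0, 1), r_v = (0, 1, 6). As functions of (u, v):
  E = r_u · r_u = 2,
  F = r_u · r_v = 6,
  G = r_v · r_v = 37.
Evaluating at (u, v) = (1, 4): E = 2, F = 6, G = 37.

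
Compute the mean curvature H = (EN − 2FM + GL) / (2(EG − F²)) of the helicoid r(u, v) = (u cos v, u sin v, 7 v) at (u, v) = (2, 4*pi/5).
H = 0

With E = 1, F = 0, G = u^2 + 49, L = 0, M = -7/sqrt(u^2 + 49), N = 0, assemble
  H = (EN − 2FM + GL) / (2(EG − F²)) = 0.
At (u, v) = (2, 4*pi/5): H = 0.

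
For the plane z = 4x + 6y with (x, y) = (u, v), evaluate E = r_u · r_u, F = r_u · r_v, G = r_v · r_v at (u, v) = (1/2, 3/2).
E = 17;  F = 24;  G = 37

Partials: r_u = (1, 0, 4), r_v = (0, 1, 6). As functions of (u, v):
  E = r_u · r_u = 17,
  F = r_u · r_v = 24,
  G = r_v · r_v = 37.
Evaluating at (u, v) = (1/2, 3/2): E = 17, F = 24, G = 37.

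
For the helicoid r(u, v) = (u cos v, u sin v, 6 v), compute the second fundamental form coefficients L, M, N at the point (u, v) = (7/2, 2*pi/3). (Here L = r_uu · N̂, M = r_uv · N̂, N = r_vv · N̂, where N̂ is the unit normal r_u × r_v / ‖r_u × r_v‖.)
L = 0;  M = -12*sqrt(193)/193;  N = 0

Compute the unit normal N̂(u, v) = (6*sin(v)/sqrt(u^2 + 36), -6*cos(v)/sqrt(u^2 + 36), u/sqrt(u^2 + 36)), and the second partials r_uu, r_uv, r_vv. Take dot products:
  L(u, v) = r_uu · N̂ = 0,
  M(u, v) = r_uv · N̂ = -6/sqrt(u^2 + 36),
  N(u, v) = r_vv · N̂ = 0.
Evaluating at (u, v) = (7/2, 2*pi/3):
  L = 0, M = -12*sqrt(193)/193, N = 0.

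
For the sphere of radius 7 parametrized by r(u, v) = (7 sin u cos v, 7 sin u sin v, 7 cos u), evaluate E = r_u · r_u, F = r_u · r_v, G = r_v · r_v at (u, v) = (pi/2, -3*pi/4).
E = 49;  F = 0;  G = 49

Partials: r_u = (7*cos(u)*cos(v), 7*sin(v)*cos(u), -7*sin(u)), r_v = (-7*sin(u)*sin(v), 7*sin(u)*cos(v), 0). As functions of (u, v):
  E = r_u · r_u = 49,
  F = r_u · r_v = 0,
  G = r_v · r_v = 49*sin(u)^2.
Evaluating at (u, v) = (pi/2, -3*pi/4): E = 49, F = 0, G = 49.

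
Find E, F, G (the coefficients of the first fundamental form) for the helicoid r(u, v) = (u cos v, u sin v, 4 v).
E = 1;  F = 0;  G = u^2 + 16

Compute partials: r_u = (cos(v), sin(v), 0), r_v = (-u*sin(v), u*cos(v), 4). Then
  E = r_u · r_u = 1,
  F = r_u · r_v = 0,
  G = r_v · r_v = u^2 + 16.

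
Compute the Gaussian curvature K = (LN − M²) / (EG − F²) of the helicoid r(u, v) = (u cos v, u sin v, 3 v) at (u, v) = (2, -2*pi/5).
K = -9/169

Coefficients of the first fundamental form: E = 1, F = 0, G = u^2 + 9.
Coefficients of the second fundamental form: L = 0, M = -3/sqrt(u^2 + 9), N = 0.
Assemble K = (LN − M²)/(EG − F²) = -9/(u^2 + 9)^2. At (u, v) = (2, -2*pi/5): K = -9/169.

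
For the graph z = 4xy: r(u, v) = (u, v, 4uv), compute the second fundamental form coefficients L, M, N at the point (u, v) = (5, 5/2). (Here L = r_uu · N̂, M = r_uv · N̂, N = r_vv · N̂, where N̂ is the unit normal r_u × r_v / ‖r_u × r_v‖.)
L = 0;  M = 4*sqrt(501)/501;  N = 0

Compute the unit normal N̂(u, v) = (-4*v/sqrt(16*u^2 + 16*v^2 + 1), -4*u/sqrt(16*u^2 + 16*v^2 + 1), 1/sqrt(16*u^2 + 16*v^2 + 1)), and the second partials r_uu, r_uv, r_vv. Take dot products:
  L(u, v) = r_uu · N̂ = 0,
  M(u, v) = r_uv · N̂ = 4/sqrt(16*u^2 + 16*v^2 + 1),
  N(u, v) = r_vv · N̂ = 0.
Evaluating at (u, v) = (5, 5/2):
  L = 0, M = 4*sqrt(501)/501, N = 0.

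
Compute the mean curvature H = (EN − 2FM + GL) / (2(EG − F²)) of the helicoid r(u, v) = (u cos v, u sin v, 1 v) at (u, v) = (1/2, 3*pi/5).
H = 0

With E = 1, F = 0, G = u^2 + 1, L = 0, M = -1/sqrt(u^2 + 1), N = 0, assemble
  H = (EN − 2FM + GL) / (2(EG − F²)) = 0.
At (u, v) = (1/2, 3*pi/5): H = 0.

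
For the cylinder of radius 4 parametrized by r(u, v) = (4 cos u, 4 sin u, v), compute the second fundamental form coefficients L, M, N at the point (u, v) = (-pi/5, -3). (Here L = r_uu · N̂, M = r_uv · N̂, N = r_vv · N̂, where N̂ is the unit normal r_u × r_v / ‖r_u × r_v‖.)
L = -4;  M = 0;  N = 0

Compute the unit normal N̂(u, v) = (cos(u), sin(u), 0), and the second partials r_uu, r_uv, r_vv. Take dot products:
  L(u, v) = r_uu · N̂ = -4,
  M(u, v) = r_uv · N̂ = 0,
  N(u, v) = r_vv · N̂ = 0.
Evaluating at (u, v) = (-pi/5, -3):
  L = -4, M = 0, N = 0.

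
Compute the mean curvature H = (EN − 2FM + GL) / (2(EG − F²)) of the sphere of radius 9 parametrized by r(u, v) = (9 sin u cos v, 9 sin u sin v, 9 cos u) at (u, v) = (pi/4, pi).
H = -1/9

With E = 81, F = 0, G = 81*sin(u)^2, L = -9*sin(u)/Abs(sin(u)), M = 0, N = -9*sin(u)^3/Abs(sin(u)), assemble
  H = (EN − 2FM + GL) / (2(EG − F²)) = -sin(u)/(9*Abs(sin(u))).
At (u, v) = (pi/4, pi): H = -1/9.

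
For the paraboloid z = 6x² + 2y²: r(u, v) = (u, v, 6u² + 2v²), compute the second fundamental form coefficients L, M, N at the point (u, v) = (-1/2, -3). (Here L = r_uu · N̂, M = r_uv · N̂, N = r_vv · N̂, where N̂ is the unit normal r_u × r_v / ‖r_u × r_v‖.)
L = 12*sqrt(181)/181;  M = 0;  N = 4*sqrt(181)/181

Compute the unit normal N̂(u, v) = (-12*u/sqrt(144*u^2 + 16*v^2 + 1), -4*v/sqrt(144*u^2 + 16*v^2 + 1), 1/sqrt(144*u^2 + 16*v^2 + 1)), and the second partials r_uu, r_uv, r_vv. Take dot products:
  L(u, v) = r_uu · N̂ = 12/sqrt(144*u^2 + 16*v^2 + 1),
  M(u, v) = r_uv · N̂ = 0,
  N(u, v) = r_vv · N̂ = 4/sqrt(144*u^2 + 16*v^2 + 1).
Evaluating at (u, v) = (-1/2, -3):
  L = 12*sqrt(181)/181, M = 0, N = 4*sqrt(181)/181.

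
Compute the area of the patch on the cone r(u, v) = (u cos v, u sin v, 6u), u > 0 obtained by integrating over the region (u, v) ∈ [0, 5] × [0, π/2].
Area = 25*sqrt(37)*pi/4

Area = ∫∫ √(EG − F²) du dv with √(EG − F²) = sqrt(37)*Abs(u). Integrating over [0, 5] × [0, π/2] gives 25*sqrt(37)*pi/4.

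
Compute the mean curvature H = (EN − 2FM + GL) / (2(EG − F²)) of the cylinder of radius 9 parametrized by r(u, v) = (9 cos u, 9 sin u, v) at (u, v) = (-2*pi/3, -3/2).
H = -1/18

With E = 81, F = 0, G = 1, L = -9, M = 0, N = 0, assemble
  H = (EN − 2FM + GL) / (2(EG − F²)) = -1/18.
At (u, v) = (-2*pi/3, -3/2): H = -1/18.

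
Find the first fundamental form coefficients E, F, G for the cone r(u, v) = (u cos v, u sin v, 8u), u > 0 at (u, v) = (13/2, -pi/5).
E = 65;  F = 0;  G = 169/4

Partials: r_u = (cos(v), sin(v), 8), r_v = (-u*sin(v), u*cos(v), 0). As functions of (u, v):
  E = r_u · r_u = 65,
  F = r_u · r_v = 0,
  G = r_v · r_v = u^2.
Evaluating at (u, v) = (13/2, -pi/5): E = 65, F = 0, G = 169/4.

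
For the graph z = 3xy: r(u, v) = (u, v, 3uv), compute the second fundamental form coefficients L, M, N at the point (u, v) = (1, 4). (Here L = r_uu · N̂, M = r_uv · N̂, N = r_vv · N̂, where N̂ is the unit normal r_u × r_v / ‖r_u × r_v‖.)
L = 0;  M = 3*sqrt(154)/154;  N = 0

Compute the unit normal N̂(u, v) = (-3*v/sqrt(9*u^2 + 9*v^2 + 1), -3*u/sqrt(9*u^2 + 9*v^2 + 1), 1/sqrt(9*u^2 + 9*v^2 + 1)), and the second partials r_uu, r_uv, r_vv. Take dot products:
  L(u, v) = r_uu · N̂ = 0,
  M(u, v) = r_uv · N̂ = 3/sqrt(9*u^2 + 9*v^2 + 1),
  N(u, v) = r_vv · N̂ = 0.
Evaluating at (u, v) = (1, 4):
  L = 0, M = 3*sqrt(154)/154, N = 0.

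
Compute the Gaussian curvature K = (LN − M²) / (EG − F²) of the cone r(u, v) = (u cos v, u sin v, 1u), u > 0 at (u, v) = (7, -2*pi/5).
K = 0

Coefficients of the first fundamental form: E = 2, F = 0, G = u^2.
Coefficients of the second fundamental form: L = 0, M = 0, N = sqrt(2)*u^2/(2*Abs(u)).
Assemble K = (LN − M²)/(EG − F²) = 0. At (u, v) = (7, -2*pi/5): K = 0.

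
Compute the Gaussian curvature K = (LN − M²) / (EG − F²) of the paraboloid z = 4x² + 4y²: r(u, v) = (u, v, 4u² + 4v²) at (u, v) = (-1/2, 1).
K = 64/6561

Coefficients of the first fundamental form: E = 64*u^2 + 1, F = 64*u*v, G = 64*v^2 + 1.
Coefficients of the second fundamental form: L = 8/sqrt(64*u^2 + 64*v^2 + 1), M = 0, N = 8/sqrt(64*u^2 + 64*v^2 + 1).
Assemble K = (LN − M²)/(EG − F²) = 64/(4096*u^4 + 8192*u^2*v^2 + 128*u^2 + 4096*v^4 + 128*v^2 + 1). At (u, v) = (-1/2, 1): K = 64/6561.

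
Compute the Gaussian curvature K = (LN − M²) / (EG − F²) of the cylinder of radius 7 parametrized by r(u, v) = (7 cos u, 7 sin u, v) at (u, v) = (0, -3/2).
K = 0

Coefficients of the first fundamental form: E = 49, F = 0, G = 1.
Coefficients of the second fundamental form: L = -7, M = 0, N = 0.
Assemble K = (LN − M²)/(EG − F²) = 0. At (u, v) = (0, -3/2): K = 0.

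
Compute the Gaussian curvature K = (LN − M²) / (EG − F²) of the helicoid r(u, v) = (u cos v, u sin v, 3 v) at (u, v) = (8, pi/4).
K = -9/5329

Coefficients of the first fundamental form: E = 1, F = 0, G = u^2 + 9.
Coefficients of the second fundamental form: L = 0, M = -3/sqrt(u^2 + 9), N = 0.
Assemble K = (LN − M²)/(EG − F²) = -9/(u^2 + 9)^2. At (u, v) = (8, pi/4): K = -9/5329.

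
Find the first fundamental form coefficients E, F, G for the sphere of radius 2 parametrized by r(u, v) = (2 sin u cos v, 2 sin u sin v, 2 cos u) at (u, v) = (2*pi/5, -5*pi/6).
E = 4;  F = 0;  G = sqrt(5)/2 + 5/2

Partials: r_u = (2*cos(u)*cos(v), 2*sin(v)*cos(u), -2*sin(u)), r_v = (-2*sin(u)*sin(v), 2*sin(u)*cos(v), 0). As functions of (u, v):
  E = r_u · r_u = 4,
  F = r_u · r_v = 0,
  G = r_v · r_v = 4*sin(u)^2.
Evaluating at (u, v) = (2*pi/5, -5*pi/6): E = 4, F = 0, G = sqrt(5)/2 + 5/2.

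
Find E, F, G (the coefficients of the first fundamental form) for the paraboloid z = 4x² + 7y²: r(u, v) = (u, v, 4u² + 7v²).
E = 64*u^2 + 1;  F = 112*u*v;  G = 196*v^2 + 1

Compute partials: r_u = (1, 0, 8*u), r_v = (0, 1, 14*v). Then
  E = r_u · r_u = 64*u^2 + 1,
  F = r_u · r_v = 112*u*v,
  G = r_v · r_v = 196*v^2 + 1.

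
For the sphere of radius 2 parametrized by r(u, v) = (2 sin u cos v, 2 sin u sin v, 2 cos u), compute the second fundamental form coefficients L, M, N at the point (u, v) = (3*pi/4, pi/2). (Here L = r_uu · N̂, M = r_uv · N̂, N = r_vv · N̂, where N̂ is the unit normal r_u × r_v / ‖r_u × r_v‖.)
L = -2;  M = 0;  N = -1

Compute the unit normal N̂(u, v) = (sin(u)^2*cos(v)/Abs(sin(u)), sin(u)^2*sin(v)/Abs(sin(u)), sin(2*u)/(2*Abs(sin(u)))), and the second partials r_uu, r_uv, r_vv. Take dot products:
  L(u, v) = r_uu · N̂ = -2*sin(u)/Abs(sin(u)),
  M(u, v) = r_uv · N̂ = 0,
  N(u, v) = r_vv · N̂ = -2*sin(u)^3/Abs(sin(u)).
Evaluating at (u, v) = (3*pi/4, pi/2):
  L = -2, M = 0, N = -1.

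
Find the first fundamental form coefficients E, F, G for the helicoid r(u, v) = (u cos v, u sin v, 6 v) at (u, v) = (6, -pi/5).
E = 1;  F = 0;  G = 72

Partials: r_u = (cos(v), sin(v), 0), r_v = (-u*sin(v), u*cos(v), 6). As functions of (u, v):
  E = r_u · r_u = 1,
  F = r_u · r_v = 0,
  G = r_v · r_v = u^2 + 36.
Evaluating at (u, v) = (6, -pi/5): E = 1, F = 0, G = 72.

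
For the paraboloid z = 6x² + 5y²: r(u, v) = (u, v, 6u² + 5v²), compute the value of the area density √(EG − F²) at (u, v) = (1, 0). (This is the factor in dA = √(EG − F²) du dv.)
√(EG − F²)|_{(1, 0)} = sqrt(145)

E = 144*u^2 + 1, F = 120*u*v, G = 100*v^2 + 1, so EG − F² = 144*u^2 + 100*v^2 + 1. Taking the positive square root: √(EG − F²) = sqrt(144*u^2 + 100*v^2 + 1). At (u, v) = (1, 0): sqrt(145).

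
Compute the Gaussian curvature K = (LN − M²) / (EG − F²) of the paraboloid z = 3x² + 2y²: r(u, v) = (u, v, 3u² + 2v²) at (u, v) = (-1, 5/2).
K = 24/18769

Coefficients of the first fundamental form: E = 36*u^2 + 1, F = 24*u*v, G = 16*v^2 + 1.
Coefficients of the second fundamental form: L = 6/sqrt(36*u^2 + 16*v^2 + 1), M = 0, N = 4/sqrt(36*u^2 + 16*v^2 + 1).
Assemble K = (LN − M²)/(EG − F²) = 24/(1296*u^4 + 1152*u^2*v^2 + 72*u^2 + 256*v^4 + 32*v^2 + 1). At (u, v) = (-1, 5/2): K = 24/18769.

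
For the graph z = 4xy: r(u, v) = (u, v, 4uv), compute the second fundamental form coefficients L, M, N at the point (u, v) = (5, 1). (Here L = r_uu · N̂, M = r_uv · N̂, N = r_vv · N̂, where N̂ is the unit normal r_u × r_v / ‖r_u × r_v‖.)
L = 0;  M = 4*sqrt(417)/417;  N = 0

Compute the unit normal N̂(u, v) = (-4*v/sqrt(16*u^2 + 16*v^2 + 1), -4*u/sqrt(16*u^2 + 16*v^2 + 1), 1/sqrt(16*u^2 + 16*v^2 + 1)), and the second partials r_uu, r_uv, r_vv. Take dot products:
  L(u, v) = r_uu · N̂ = 0,
  M(u, v) = r_uv · N̂ = 4/sqrt(16*u^2 + 16*v^2 + 1),
  N(u, v) = r_vv · N̂ = 0.
Evaluating at (u, v) = (5, 1):
  L = 0, M = 4*sqrt(417)/417, N = 0.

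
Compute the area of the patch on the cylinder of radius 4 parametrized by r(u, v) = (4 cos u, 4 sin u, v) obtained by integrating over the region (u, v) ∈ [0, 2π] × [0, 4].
Area = 32*pi

Area = ∫∫ √(EG − F²) du dv with √(EG − F²) = 4. Integrating over [0, 2π] × [0, 4] gives 32*pi.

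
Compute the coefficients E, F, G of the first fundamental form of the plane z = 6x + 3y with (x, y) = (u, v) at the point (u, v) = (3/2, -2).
E = 37;  F = 18;  G = 10

Partials: r_u = (1, 0, 6), r_v = (0, 1, 3). As functions of (u, v):
  E = r_u · r_u = 37,
  F = r_u · r_v = 18,
  G = r_v · r_v = 10.
Evaluating at (u, v) = (3/2, -2): E = 37, F = 18, G = 10.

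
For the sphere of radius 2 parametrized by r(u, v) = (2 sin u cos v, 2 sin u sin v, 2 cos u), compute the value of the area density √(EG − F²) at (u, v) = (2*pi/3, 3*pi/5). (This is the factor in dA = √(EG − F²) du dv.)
√(EG − F²)|_{(2*pi/3, 3*pi/5)} = 2*sqrt(3)

E = 4, F = 0, G = 4*sin(u)^2, so EG − F² = 16*sin(u)^2. Taking the positive square root: √(EG − F²) = 4*Abs(sin(u)). At (u, v) = (2*pi/3, 3*pi/5): 2*sqrt(3).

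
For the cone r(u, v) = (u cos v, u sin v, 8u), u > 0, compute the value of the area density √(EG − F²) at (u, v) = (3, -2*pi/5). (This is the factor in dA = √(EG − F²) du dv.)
√(EG − F²)|_{(3, -2*pi/5)} = 3*sqrt(65)

E = 65, F = 0, G = u^2, so EG − F² = 65*u^2. Taking the positive square root: √(EG − F²) = sqrt(65)*Abs(u). At (u, v) = (3, -2*pi/5): 3*sqrt(65).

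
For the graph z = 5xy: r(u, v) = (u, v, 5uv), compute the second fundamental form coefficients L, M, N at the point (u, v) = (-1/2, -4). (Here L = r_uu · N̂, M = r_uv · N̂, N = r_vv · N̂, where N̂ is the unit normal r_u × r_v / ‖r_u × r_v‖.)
L = 0;  M = 10*sqrt(181)/543;  N = 0

Compute the unit normal N̂(u, v) = (-5*v/sqrt(25*u^2 + 25*v^2 + 1), -5*u/sqrt(25*u^2 + 25*v^2 + 1), 1/sqrt(25*u^2 + 25*v^2 + 1)), and the second partials r_uu, r_uv, r_vv. Take dot products:
  L(u, v) = r_uu · N̂ = 0,
  M(u, v) = r_uv · N̂ = 5/sqrt(25*u^2 + 25*v^2 + 1),
  N(u, v) = r_vv · N̂ = 0.
Evaluating at (u, v) = (-1/2, -4):
  L = 0, M = 10*sqrt(181)/543, N = 0.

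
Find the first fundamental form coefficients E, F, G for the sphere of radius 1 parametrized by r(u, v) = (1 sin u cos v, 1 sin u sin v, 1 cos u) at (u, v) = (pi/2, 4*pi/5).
E = 1;  F = 0;  G = 1

Partials: r_u = (cos(u)*cos(v), sin(v)*cos(u), -sin(u)), r_v = (-sin(u)*sin(v), sin(u)*cos(v), 0). As functions of (u, v):
  E = r_u · r_u = 1,
  F = r_u · r_v = 0,
  G = r_v · r_v = sin(u)^2.
Evaluating at (u, v) = (pi/2, 4*pi/5): E = 1, F = 0, G = 1.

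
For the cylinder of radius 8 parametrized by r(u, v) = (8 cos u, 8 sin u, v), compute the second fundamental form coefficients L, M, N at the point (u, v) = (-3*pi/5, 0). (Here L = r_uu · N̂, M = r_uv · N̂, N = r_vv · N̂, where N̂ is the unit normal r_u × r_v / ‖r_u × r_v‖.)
L = -8;  M = 0;  N = 0

Compute the unit normal N̂(u, v) = (cos(u), sin(u), 0), and the second partials r_uu, r_uv, r_vv. Take dot products:
  L(u, v) = r_uu · N̂ = -8,
  M(u, v) = r_uv · N̂ = 0,
  N(u, v) = r_vv · N̂ = 0.
Evaluating at (u, v) = (-3*pi/5, 0):
  L = -8, M = 0, N = 0.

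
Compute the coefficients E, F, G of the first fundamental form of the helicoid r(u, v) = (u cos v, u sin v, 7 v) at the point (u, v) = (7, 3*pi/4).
E = 1;  F = 0;  G = 98

Partials: r_u = (cos(v), sin(v), 0), r_v = (-u*sin(v), u*cos(v), 7). As functions of (u, v):
  E = r_u · r_u = 1,
  F = r_u · r_v = 0,
  G = r_v · r_v = u^2 + 49.
Evaluating at (u, v) = (7, 3*pi/4): E = 1, F = 0, G = 98.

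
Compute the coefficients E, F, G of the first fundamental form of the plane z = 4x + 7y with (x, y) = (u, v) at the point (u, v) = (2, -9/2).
E = 17;  F = 28;  G = 50

Partials: r_u = (1, 0, 4), r_v = (0, 1, 7). As functions of (u, v):
  E = r_u · r_u = 17,
  F = r_u · r_v = 28,
  G = r_v · r_v = 50.
Evaluating at (u, v) = (2, -9/2): E = 17, F = 28, G = 50.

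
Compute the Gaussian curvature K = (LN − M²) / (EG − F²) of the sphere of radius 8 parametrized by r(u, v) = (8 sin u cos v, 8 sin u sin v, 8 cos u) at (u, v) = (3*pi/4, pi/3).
K = 1/64

Coefficients of the first fundamental form: E = 64, F = 0, G = 64*sin(u)^2.
Coefficients of the second fundamental form: L = -8*sin(u)/Abs(sin(u)), M = 0, N = -8*sin(u)^3/Abs(sin(u)).
Assemble K = (LN − M²)/(EG − F²) = 1/64. At (u, v) = (3*pi/4, pi/3): K = 1/64.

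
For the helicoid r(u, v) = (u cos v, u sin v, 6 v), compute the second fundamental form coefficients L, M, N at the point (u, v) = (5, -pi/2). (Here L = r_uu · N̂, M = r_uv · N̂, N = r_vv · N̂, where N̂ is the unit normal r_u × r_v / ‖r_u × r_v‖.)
L = 0;  M = -6*sqrt(61)/61;  N = 0

Compute the unit normal N̂(u, v) = (6*sin(v)/sqrt(u^2 + 36), -6*cos(v)/sqrt(u^2 + 36), u/sqrt(u^2 + 36)), and the second partials r_uu, r_uv, r_vv. Take dot products:
  L(u, v) = r_uu · N̂ = 0,
  M(u, v) = r_uv · N̂ = -6/sqrt(u^2 + 36),
  N(u, v) = r_vv · N̂ = 0.
Evaluating at (u, v) = (5, -pi/2):
  L = 0, M = -6*sqrt(61)/61, N = 0.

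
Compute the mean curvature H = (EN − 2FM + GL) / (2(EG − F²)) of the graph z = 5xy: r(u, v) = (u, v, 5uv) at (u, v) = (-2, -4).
H = -1000*sqrt(501)/251001

With E = 25*v^2 + 1, F = 25*u*v, G = 25*u^2 + 1, L = 0, M = 5/sqrt(25*u^2 + 25*v^2 + 1), N = 0, assemble
  H = (EN − 2FM + GL) / (2(EG − F²)) = -125*u*v/(25*u^2 + 25*v^2 + 1)^(3/2).
At (u, v) = (-2, -4): H = -1000*sqrt(501)/251001.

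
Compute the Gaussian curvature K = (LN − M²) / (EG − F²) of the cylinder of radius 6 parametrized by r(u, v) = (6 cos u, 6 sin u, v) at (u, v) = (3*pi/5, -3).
K = 0

Coefficients of the first fundamental form: E = 36, F = 0, G = 1.
Coefficients of the second fundamental form: L = -6, M = 0, N = 0.
Assemble K = (LN − M²)/(EG − F²) = 0. At (u, v) = (3*pi/5, -3): K = 0.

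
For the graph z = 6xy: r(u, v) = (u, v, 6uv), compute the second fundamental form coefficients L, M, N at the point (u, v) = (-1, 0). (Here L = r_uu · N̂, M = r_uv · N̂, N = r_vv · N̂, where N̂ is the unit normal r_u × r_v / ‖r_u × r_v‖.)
L = 0;  M = 6*sqrt(37)/37;  N = 0

Compute the unit normal N̂(u, v) = (-6*v/sqrt(36*u^2 + 36*v^2 + 1), -6*u/sqrt(36*u^2 + 36*v^2 + 1), 1/sqrt(36*u^2 + 36*v^2 + 1)), and the second partials r_uu, r_uv, r_vv. Take dot products:
  L(u, v) = r_uu · N̂ = 0,
  M(u, v) = r_uv · N̂ = 6/sqrt(36*u^2 + 36*v^2 + 1),
  N(u, v) = r_vv · N̂ = 0.
Evaluating at (u, v) = (-1, 0):
  L = 0, M = 6*sqrt(37)/37, N = 0.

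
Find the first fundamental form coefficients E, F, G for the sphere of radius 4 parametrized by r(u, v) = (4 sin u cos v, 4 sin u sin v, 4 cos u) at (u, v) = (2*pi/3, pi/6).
E = 16;  F = 0;  G = 12

Partials: r_u = (4*cos(u)*cos(v), 4*sin(v)*cos(u), -4*sin(u)), r_v = (-4*sin(u)*sin(v), 4*sin(u)*cos(v), 0). As functions of (u, v):
  E = r_u · r_u = 16,
  F = r_u · r_v = 0,
  G = r_v · r_v = 16*sin(u)^2.
Evaluating at (u, v) = (2*pi/3, pi/6): E = 16, F = 0, G = 12.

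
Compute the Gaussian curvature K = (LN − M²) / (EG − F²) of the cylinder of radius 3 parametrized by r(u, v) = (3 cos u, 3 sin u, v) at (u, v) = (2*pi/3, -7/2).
K = 0

Coefficients of the first fundamental form: E = 9, F = 0, G = 1.
Coefficients of the second fundamental form: L = -3, M = 0, N = 0.
Assemble K = (LN − M²)/(EG − F²) = 0. At (u, v) = (2*pi/3, -7/2): K = 0.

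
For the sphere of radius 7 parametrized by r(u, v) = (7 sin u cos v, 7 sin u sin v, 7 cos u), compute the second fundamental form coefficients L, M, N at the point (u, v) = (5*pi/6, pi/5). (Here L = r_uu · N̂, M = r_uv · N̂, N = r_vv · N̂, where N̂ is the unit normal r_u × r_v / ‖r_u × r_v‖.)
L = -7;  M = 0;  N = -7/4

Compute the unit normal N̂(u, v) = (sin(u)^2*cos(v)/Abs(sin(u)), sin(u)^2*sin(v)/Abs(sin(u)), sin(2*u)/(2*Abs(sin(u)))), and the second partials r_uu, r_uv, r_vv. Take dot products:
  L(u, v) = r_uu · N̂ = -7*sin(u)/Abs(sin(u)),
  M(u, v) = r_uv · N̂ = 0,
  N(u, v) = r_vv · N̂ = -7*sin(u)^3/Abs(sin(u)).
Evaluating at (u, v) = (5*pi/6, pi/5):
  L = -7, M = 0, N = -7/4.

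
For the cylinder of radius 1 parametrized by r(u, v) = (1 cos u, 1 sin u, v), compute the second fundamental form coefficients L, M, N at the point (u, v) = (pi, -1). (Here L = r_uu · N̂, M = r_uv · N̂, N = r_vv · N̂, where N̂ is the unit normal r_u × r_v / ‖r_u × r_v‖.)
L = -1;  M = 0;  N = 0

Compute the unit normal N̂(u, v) = (cos(u), sin(u), 0), and the second partials r_uu, r_uv, r_vv. Take dot products:
  L(u, v) = r_uu · N̂ = -1,
  M(u, v) = r_uv · N̂ = 0,
  N(u, v) = r_vv · N̂ = 0.
Evaluating at (u, v) = (pi, -1):
  L = -1, M = 0, N = 0.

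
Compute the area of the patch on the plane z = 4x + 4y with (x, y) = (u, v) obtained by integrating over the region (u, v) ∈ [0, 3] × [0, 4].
Area = 12*sqrt(33)

Area = ∫∫ √(EG − F²) du dv with √(EG − F²) = sqrt(33). Integrating over [0, 3] × [0, 4] gives 12*sqrt(33).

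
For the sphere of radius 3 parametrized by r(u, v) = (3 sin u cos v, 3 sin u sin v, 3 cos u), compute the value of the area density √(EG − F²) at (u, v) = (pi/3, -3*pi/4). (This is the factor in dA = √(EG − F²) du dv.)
√(EG − F²)|_{(pi/3, -3*pi/4)} = 9*sqrt(3)/2

E = 9, F = 0, G = 9*sin(u)^2, so EG − F² = 81*sin(u)^2. Taking the positive square root: √(EG − F²) = 9*Abs(sin(u)). At (u, v) = (pi/3, -3*pi/4): 9*sqrt(3)/2.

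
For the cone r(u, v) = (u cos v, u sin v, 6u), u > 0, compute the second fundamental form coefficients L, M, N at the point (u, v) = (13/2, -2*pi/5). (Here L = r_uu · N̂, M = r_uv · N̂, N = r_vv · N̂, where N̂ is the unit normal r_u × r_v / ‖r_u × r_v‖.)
L = 0;  M = 0;  N = 39*sqrt(37)/37

Compute the unit normal N̂(u, v) = (-6*sqrt(37)*u*cos(v)/(37*Abs(u)), -6*sqrt(37)*u*sin(v)/(37*Abs(u)), sqrt(37)*u/(37*Abs(u))), and the second partials r_uu, r_uv, r_vv. Take dot products:
  L(u, v) = r_uu · N̂ = 0,
  M(u, v) = r_uv · N̂ = 0,
  N(u, v) = r_vv · N̂ = 6*sqrt(37)*u^2/(37*Abs(u)).
Evaluating at (u, v) = (13/2, -2*pi/5):
  L = 0, M = 0, N = 39*sqrt(37)/37.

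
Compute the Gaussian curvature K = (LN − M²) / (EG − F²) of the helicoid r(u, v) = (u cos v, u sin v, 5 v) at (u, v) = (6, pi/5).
K = -25/3721

Coefficients of the first fundamental form: E = 1, F = 0, G = u^2 + 25.
Coefficients of the second fundamental form: L = 0, M = -5/sqrt(u^2 + 25), N = 0.
Assemble K = (LN − M²)/(EG − F²) = -25/(u^2 + 25)^2. At (u, v) = (6, pi/5): K = -25/3721.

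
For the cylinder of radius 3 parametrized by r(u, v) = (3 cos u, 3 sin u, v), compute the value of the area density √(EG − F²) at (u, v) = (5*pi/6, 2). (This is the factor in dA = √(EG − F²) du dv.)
√(EG − F²)|_{(5*pi/6, 2)} = 3

E = 9, F = 0, G = 1, so EG − F² = 9. Taking the positive square root: √(EG − F²) = 3. At (u, v) = (5*pi/6, 2): 3.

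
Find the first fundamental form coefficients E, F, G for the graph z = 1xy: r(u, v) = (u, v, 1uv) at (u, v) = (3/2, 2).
E = 5;  F = 3;  G = 13/4

Partials: r_u = (1, 0, v), r_v = (0, 1, u). As functions of (u, v):
  E = r_u · r_u = v^2 + 1,
  F = r_u · r_v = u*v,
  G = r_v · r_v = u^2 + 1.
Evaluating at (u, v) = (3/2, 2): E = 5, F = 3, G = 13/4.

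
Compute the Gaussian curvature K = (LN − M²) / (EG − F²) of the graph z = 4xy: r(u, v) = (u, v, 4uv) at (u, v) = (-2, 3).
K = -16/43681

Coefficients of the first fundamental form: E = 16*v^2 + 1, F = 16*u*v, G = 16*u^2 + 1.
Coefficients of the second fundamental form: L = 0, M = 4/sqrt(16*u^2 + 16*v^2 + 1), N = 0.
Assemble K = (LN − M²)/(EG − F²) = -16/(256*u^4 + 512*u^2*v^2 + 32*u^2 + 256*v^4 + 32*v^2 + 1). At (u, v) = (-2, 3): K = -16/43681.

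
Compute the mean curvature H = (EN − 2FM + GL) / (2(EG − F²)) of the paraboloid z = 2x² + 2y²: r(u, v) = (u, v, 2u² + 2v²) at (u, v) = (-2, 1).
H = 164/729

With E = 16*u^2 + 1, F = 16*u*v, G = 16*v^2 + 1, L = 4/sqrt(16*u^2 + 16*v^2 + 1), M = 0, N = 4/sqrt(16*u^2 + 16*v^2 + 1), assemble
  H = (EN − 2FM + GL) / (2(EG − F²)) = 4*(8*u^2 + 8*v^2 + 1)/(16*u^2 + 16*v^2 + 1)^(3/2).
At (u, v) = (-2, 1): H = 164/729.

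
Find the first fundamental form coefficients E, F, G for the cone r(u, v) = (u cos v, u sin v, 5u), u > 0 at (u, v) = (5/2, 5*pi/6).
E = 26;  F = 0;  G = 25/4

Partials: r_u = (cos(v), sin(v), 5), r_v = (-u*sin(v), u*cos(v), 0). As functions of (u, v):
  E = r_u · r_u = 26,
  F = r_u · r_v = 0,
  G = r_v · r_v = u^2.
Evaluating at (u, v) = (5/2, 5*pi/6): E = 26, F = 0, G = 25/4.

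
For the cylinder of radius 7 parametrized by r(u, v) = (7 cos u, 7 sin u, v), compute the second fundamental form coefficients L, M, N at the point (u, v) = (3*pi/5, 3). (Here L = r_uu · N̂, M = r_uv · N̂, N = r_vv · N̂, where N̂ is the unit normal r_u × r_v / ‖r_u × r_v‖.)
L = -7;  M = 0;  N = 0

Compute the unit normal N̂(u, v) = (cos(u), sin(u), 0), and the second partials r_uu, r_uv, r_vv. Take dot products:
  L(u, v) = r_uu · N̂ = -7,
  M(u, v) = r_uv · N̂ = 0,
  N(u, v) = r_vv · N̂ = 0.
Evaluating at (u, v) = (3*pi/5, 3):
  L = -7, M = 0, N = 0.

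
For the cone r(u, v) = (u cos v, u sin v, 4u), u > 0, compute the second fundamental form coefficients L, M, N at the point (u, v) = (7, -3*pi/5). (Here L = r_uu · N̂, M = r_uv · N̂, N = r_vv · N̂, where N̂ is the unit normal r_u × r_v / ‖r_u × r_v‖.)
L = 0;  M = 0;  N = 28*sqrt(17)/17

Compute the unit normal N̂(u, v) = (-4*sqrt(17)*u*cos(v)/(17*Abs(u)), -4*sqrt(17)*u*sin(v)/(17*Abs(u)), sqrt(17)*u/(17*Abs(u))), and the second partials r_uu, r_uv, r_vv. Take dot products:
  L(u, v) = r_uu · N̂ = 0,
  M(u, v) = r_uv · N̂ = 0,
  N(u, v) = r_vv · N̂ = 4*sqrt(17)*u^2/(17*Abs(u)).
Evaluating at (u, v) = (7, -3*pi/5):
  L = 0, M = 0, N = 28*sqrt(17)/17.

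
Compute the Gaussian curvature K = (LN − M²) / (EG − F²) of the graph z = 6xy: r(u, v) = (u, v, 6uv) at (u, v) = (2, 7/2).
K = -9/85849

Coefficients of the first fundamental form: E = 36*v^2 + 1, F = 36*u*v, G = 36*u^2 + 1.
Coefficients of the second fundamental form: L = 0, M = 6/sqrt(36*u^2 + 36*v^2 + 1), N = 0.
Assemble K = (LN − M²)/(EG − F²) = -36/(1296*u^4 + 2592*u^2*v^2 + 72*u^2 + 1296*v^4 + 72*v^2 + 1). At (u, v) = (2, 7/2): K = -9/85849.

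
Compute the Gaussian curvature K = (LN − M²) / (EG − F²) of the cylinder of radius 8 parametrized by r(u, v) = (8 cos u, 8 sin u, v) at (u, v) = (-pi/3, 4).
K = 0

Coefficients of the first fundamental form: E = 64, F = 0, G = 1.
Coefficients of the second fundamental form: L = -8, M = 0, N = 0.
Assemble K = (LN − M²)/(EG − F²) = 0. At (u, v) = (-pi/3, 4): K = 0.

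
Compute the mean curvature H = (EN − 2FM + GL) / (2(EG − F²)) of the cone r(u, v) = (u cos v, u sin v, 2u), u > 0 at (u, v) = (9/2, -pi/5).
H = 2*sqrt(5)/45

With E = 5, F = 0, G = u^2, L = 0, M = 0, N = 2*sqrt(5)*u^2/(5*Abs(u)), assemble
  H = (EN − 2FM + GL) / (2(EG − F²)) = sqrt(5)/(5*Abs(u)).
At (u, v) = (9/2, -pi/5): H = 2*sqrt(5)/45.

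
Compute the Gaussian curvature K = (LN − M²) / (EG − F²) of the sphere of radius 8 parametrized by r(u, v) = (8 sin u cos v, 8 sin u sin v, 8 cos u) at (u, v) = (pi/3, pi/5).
K = 1/64

Coefficients of the first fundamental form: E = 64, F = 0, G = 64*sin(u)^2.
Coefficients of the second fundamental form: L = -8*sin(u)/Abs(sin(u)), M = 0, N = -8*sin(u)^3/Abs(sin(u)).
Assemble K = (LN − M²)/(EG − F²) = 1/64. At (u, v) = (pi/3, pi/5): K = 1/64.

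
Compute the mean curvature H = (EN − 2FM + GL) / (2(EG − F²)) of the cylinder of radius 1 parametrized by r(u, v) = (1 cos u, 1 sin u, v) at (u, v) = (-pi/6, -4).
H = -1/2

With E = 1, F = 0, G = 1, L = -1, M = 0, N = 0, assemble
  H = (EN − 2FM + GL) / (2(EG − F²)) = -1/2.
At (u, v) = (-pi/6, -4): H = -1/2.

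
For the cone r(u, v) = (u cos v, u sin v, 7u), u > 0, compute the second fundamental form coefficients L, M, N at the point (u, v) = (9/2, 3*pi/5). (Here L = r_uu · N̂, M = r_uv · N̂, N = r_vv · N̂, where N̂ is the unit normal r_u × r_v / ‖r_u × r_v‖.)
L = 0;  M = 0;  N = 63*sqrt(2)/20

Compute the unit normal N̂(u, v) = (-7*sqrt(2)*u*cos(v)/(10*Abs(u)), -7*sqrt(2)*u*sin(v)/(10*Abs(u)), sqrt(2)*u/(10*Abs(u))), and the second partials r_uu, r_uv, r_vv. Take dot products:
  L(u, v) = r_uu · N̂ = 0,
  M(u, v) = r_uv · N̂ = 0,
  N(u, v) = r_vv · N̂ = 7*sqrt(2)*u^2/(10*Abs(u)).
Evaluating at (u, v) = (9/2, 3*pi/5):
  L = 0, M = 0, N = 63*sqrt(2)/20.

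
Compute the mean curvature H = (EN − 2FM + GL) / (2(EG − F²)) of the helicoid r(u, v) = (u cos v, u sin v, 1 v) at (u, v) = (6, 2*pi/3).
H = 0

With E = 1, F = 0, G = u^2 + 1, L = 0, M = -1/sqrt(u^2 + 1), N = 0, assemble
  H = (EN − 2FM + GL) / (2(EG − F²)) = 0.
At (u, v) = (6, 2*pi/3): H = 0.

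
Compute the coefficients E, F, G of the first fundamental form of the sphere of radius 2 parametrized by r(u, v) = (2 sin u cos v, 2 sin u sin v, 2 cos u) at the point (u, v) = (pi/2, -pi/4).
E = 4;  F = 0;  G = 4

Partials: r_u = (2*cos(u)*cos(v), 2*sin(v)*cos(u), -2*sin(u)), r_v = (-2*sin(u)*sin(v), 2*sin(u)*cos(v), 0). As functions of (u, v):
  E = r_u · r_u = 4,
  F = r_u · r_v = 0,
  G = r_v · r_v = 4*sin(u)^2.
Evaluating at (u, v) = (pi/2, -pi/4): E = 4, F = 0, G = 4.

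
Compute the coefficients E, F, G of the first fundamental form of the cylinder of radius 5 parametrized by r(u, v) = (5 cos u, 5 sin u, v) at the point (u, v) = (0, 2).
E = 25;  F = 0;  G = 1

Partials: r_u = (-5*sin(u), 5*cos(u), 0), r_v = (0, 0, 1). As functions of (u, v):
  E = r_u · r_u = 25,
  F = r_u · r_v = 0,
  G = r_v · r_v = 1.
Evaluating at (u, v) = (0, 2): E = 25, F = 0, G = 1.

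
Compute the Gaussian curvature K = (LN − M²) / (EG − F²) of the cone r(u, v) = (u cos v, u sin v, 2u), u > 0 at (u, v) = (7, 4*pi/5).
K = 0

Coefficients of the first fundamental form: E = 5, F = 0, G = u^2.
Coefficients of the second fundamental form: L = 0, M = 0, N = 2*sqrt(5)*u^2/(5*Abs(u)).
Assemble K = (LN − M²)/(EG − F²) = 0. At (u, v) = (7, 4*pi/5): K = 0.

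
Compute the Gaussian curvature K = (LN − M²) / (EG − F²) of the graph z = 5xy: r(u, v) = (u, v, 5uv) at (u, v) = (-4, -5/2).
K = -400/4968441

Coefficients of the first fundamental form: E = 25*v^2 + 1, F = 25*u*v, G = 25*u^2 + 1.
Coefficients of the second fundamental form: L = 0, M = 5/sqrt(25*u^2 + 25*v^2 + 1), N = 0.
Assemble K = (LN − M²)/(EG − F²) = -25/(625*u^4 + 1250*u^2*v^2 + 50*u^2 + 625*v^4 + 50*v^2 + 1). At (u, v) = (-4, -5/2): K = -400/4968441.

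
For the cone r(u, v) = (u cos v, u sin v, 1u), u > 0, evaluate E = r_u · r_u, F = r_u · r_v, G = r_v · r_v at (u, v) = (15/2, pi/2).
E = 2;  F = 0;  G = 225/4

Partials: r_u = (cos(v), sin(v), 1), r_v = (-u*sin(v), u*cos(v), 0). As functions of (u, v):
  E = r_u · r_u = 2,
  F = r_u · r_v = 0,
  G = r_v · r_v = u^2.
Evaluating at (u, v) = (15/2, pi/2): E = 2, F = 0, G = 225/4.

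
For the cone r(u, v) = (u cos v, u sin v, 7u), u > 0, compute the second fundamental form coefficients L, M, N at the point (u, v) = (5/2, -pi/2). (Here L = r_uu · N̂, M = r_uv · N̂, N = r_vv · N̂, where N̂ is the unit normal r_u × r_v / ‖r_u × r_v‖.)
L = 0;  M = 0;  N = 7*sqrt(2)/4

Compute the unit normal N̂(u, v) = (-7*sqrt(2)*u*cos(v)/(10*Abs(u)), -7*sqrt(2)*u*sin(v)/(10*Abs(u)), sqrt(2)*u/(10*Abs(u))), and the second partials r_uu, r_uv, r_vv. Take dot products:
  L(u, v) = r_uu · N̂ = 0,
  M(u, v) = r_uv · N̂ = 0,
  N(u, v) = r_vv · N̂ = 7*sqrt(2)*u^2/(10*Abs(u)).
Evaluating at (u, v) = (5/2, -pi/2):
  L = 0, M = 0, N = 7*sqrt(2)/4.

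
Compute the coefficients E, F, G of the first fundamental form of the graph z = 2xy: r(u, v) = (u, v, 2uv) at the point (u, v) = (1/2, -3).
E = 37;  F = -6;  G = 2

Partials: r_u = (1, 0, 2*v), r_v = (0, 1, 2*u). As functions of (u, v):
  E = r_u · r_u = 4*v^2 + 1,
  F = r_u · r_v = 4*u*v,
  G = r_v · r_v = 4*u^2 + 1.
Evaluating at (u, v) = (1/2, -3): E = 37, F = -6, G = 2.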